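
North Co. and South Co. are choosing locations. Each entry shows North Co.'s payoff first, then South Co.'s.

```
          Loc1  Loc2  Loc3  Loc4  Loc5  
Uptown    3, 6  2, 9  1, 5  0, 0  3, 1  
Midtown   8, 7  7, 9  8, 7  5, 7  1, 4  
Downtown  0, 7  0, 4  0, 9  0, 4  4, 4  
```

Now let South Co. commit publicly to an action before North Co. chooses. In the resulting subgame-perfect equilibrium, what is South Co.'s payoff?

Work backward from North Co.'s decision.
- Loc1: BR = Midtown, leader payoff 7.
- Loc2: BR = Midtown, leader payoff 9.
- Loc3: BR = Midtown, leader payoff 7.
- Loc4: BR = Midtown, leader payoff 7.
- Loc5: BR = Downtown, leader payoff 4.
Among 7, 9, 7, 7, 4, the best is 9 at Loc2. Subgame-perfect outcome: (Midtown, Loc2) with payoffs (7, 9).

9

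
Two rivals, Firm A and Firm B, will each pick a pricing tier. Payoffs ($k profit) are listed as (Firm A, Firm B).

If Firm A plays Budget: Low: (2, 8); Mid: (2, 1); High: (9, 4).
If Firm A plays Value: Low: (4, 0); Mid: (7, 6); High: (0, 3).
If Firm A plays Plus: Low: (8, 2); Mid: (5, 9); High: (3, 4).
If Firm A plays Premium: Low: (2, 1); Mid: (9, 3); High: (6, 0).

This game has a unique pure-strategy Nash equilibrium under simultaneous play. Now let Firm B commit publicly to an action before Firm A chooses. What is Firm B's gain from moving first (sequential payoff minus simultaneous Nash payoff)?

Solve by backward induction (Firm B leads).
- Low → Firm A plays Plus (best of 2, 4, 8, 2); Firm B gets 2.
- Mid → Firm A plays Premium (best of 2, 7, 5, 9); Firm B gets 3.
- High → Firm A plays Budget (best of 9, 0, 3, 6); Firm B gets 4.
Maximizing over 2, 3, 4, Firm B chooses High. Subgame-perfect outcome: (Budget, High) with payoffs (9, 4).
Now find the simultaneous Nash equilibrium.
Firm A's best replies: Low→Plus; Mid→Premium; High→Budget.
Firm B's best replies: Budget→Low; Value→Mid; Plus→Mid; Premium→Mid.
The unique mutual best reply is (Premium, Mid), giving (9, 3).
Firm B's commitment gain: 4 − 3 = 1.

1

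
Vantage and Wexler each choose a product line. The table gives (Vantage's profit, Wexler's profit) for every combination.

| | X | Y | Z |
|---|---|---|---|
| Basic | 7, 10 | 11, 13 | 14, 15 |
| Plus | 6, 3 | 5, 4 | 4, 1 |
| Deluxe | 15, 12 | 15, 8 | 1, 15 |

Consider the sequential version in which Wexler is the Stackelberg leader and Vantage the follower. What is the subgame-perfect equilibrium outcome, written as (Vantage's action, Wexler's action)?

Vantage best-responds to each possible Wexler move:
- X: BR = Deluxe, leader payoff 12.
- Y: BR = Deluxe, leader payoff 8.
- Z: BR = Basic, leader payoff 15.
Among 12, 8, 15, the best is 15 at Z. Subgame-perfect outcome: (Basic, Z) with payoffs (14, 15).

(Basic, Z)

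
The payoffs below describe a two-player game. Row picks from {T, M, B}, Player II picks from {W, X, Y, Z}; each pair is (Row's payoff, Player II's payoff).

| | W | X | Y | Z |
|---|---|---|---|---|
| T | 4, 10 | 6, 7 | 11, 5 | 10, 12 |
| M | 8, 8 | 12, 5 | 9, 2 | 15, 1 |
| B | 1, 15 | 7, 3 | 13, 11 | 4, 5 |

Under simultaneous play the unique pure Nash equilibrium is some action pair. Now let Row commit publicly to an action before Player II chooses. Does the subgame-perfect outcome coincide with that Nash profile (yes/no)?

Backward induction with Row moving first.
- T → Player II plays Z (best of 10, 7, 5, 12); Row gets 10.
- M → Player II plays W (best of 8, 5, 2, 1); Row gets 8.
- B → Player II plays W (best of 15, 3, 11, 5); Row gets 1.
Among 10, 8, 1, the best is 10 at T. Subgame-perfect outcome: (T, Z) with payoffs (10, 12).
For the simultaneous game, intersect best replies.
Row's best replies: W→M; X→M; Y→B; Z→M.
Player II's best replies: T→Z; M→W; B→W.
The unique mutual best reply is (M, W), giving (8, 8).
Sequential outcome (T, Z) differs from the Nash profile (M, W).

no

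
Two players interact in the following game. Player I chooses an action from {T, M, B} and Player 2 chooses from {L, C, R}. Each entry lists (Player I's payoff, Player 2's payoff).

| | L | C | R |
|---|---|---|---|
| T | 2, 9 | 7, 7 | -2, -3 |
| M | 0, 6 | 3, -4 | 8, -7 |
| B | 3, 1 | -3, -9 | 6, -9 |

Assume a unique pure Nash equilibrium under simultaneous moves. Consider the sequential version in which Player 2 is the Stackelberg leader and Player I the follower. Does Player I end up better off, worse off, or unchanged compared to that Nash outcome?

Backward induction with Player 2 moving first.
- L → Player I plays B (best of 2, 0, 3); Player 2 gets 1.
- C → Player I plays T (best of 7, 3, -3); Player 2 gets 7.
- R → Player I plays M (best of -2, 8, 6); Player 2 gets -7.
Among 1, 7, -7, the best is 7 at C. Subgame-perfect outcome: (T, C) with payoffs (7, 7).
Now find the simultaneous Nash equilibrium.
Player I's best replies: L→B; C→T; R→M.
Player 2's best replies: T→L; M→L; B→L.
The unique mutual best reply is (B, L), giving (3, 1).
Player I earns 7 sequentially versus 3 at the Nash outcome: better off.

better off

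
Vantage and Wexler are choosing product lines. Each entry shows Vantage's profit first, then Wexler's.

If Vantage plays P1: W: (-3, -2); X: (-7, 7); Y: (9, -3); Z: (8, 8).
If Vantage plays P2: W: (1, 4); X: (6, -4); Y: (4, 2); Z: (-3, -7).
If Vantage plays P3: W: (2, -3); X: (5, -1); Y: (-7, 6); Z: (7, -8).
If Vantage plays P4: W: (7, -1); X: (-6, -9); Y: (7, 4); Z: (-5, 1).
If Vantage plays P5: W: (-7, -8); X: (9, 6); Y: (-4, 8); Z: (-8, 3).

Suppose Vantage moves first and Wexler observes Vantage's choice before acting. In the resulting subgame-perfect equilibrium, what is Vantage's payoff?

8

Backward induction with Vantage moving first.
- P1 → Wexler plays Z (best of -2, 7, -3, 8); Vantage gets 8.
- P2 → Wexler plays W (best of 4, -4, 2, -7); Vantage gets 1.
- P3 → Wexler plays Y (best of -3, -1, 6, -8); Vantage gets -7.
- P4 → Wexler plays Y (best of -1, -9, 4, 1); Vantage gets 7.
- P5 → Wexler plays Y (best of -8, 6, 8, 3); Vantage gets -4.
Maximizing over 8, 1, -7, 7, -4, Vantage chooses P1. Subgame-perfect outcome: (P1, Z) with payoffs (8, 8).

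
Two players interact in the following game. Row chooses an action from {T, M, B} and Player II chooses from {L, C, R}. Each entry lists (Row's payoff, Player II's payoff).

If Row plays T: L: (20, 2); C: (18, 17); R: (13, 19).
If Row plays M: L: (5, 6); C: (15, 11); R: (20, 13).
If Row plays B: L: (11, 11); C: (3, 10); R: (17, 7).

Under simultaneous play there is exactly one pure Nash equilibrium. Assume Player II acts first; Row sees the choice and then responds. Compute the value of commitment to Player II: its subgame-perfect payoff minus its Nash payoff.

Work backward from Row's decision.
- L: BR = T, leader payoff 2.
- C: BR = T, leader payoff 17.
- R: BR = M, leader payoff 13.
Player II's induced payoffs are 2, 17, 13, so Player II commits to C. Subgame-perfect outcome: (T, C) with payoffs (18, 17).
Under simultaneous play:
Row's best replies: L→T; C→T; R→M.
Player II's best replies: T→R; M→R; B→L.
Only (M, R) has each player best-responding; Nash payoffs (20, 13).
Player II's commitment gain: 17 − 13 = 4.

4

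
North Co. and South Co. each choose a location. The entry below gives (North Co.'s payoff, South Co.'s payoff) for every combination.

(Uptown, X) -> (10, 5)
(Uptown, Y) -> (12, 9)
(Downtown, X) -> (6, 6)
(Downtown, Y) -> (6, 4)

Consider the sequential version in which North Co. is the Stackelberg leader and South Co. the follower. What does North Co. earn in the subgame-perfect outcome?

12

Work backward from South Co.'s decision.
- Uptown: BR = Y, leader payoff 12.
- Downtown: BR = X, leader payoff 6.
North Co.'s induced payoffs are 12, 6, so North Co. commits to Uptown. Subgame-perfect outcome: (Uptown, Y) with payoffs (12, 9).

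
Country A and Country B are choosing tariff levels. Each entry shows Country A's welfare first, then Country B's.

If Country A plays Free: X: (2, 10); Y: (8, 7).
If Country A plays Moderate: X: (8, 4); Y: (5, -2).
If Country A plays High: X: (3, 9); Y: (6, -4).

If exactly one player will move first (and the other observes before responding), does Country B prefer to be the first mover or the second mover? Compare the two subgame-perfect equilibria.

If Country A leads: Country B's best replies are Free→X, Moderate→X, High→X; Country A's induced payoffs 2, 8, 3; outcome (Moderate, X), payoffs (8, 4).
If Country B leads: Country A's best replies are X→Moderate, Y→Free; Country B's induced payoffs 4, 7; outcome (Free, Y), payoffs (8, 7).
Country B gets 7 moving first and 4 moving second, so Country B prefers to move first.

first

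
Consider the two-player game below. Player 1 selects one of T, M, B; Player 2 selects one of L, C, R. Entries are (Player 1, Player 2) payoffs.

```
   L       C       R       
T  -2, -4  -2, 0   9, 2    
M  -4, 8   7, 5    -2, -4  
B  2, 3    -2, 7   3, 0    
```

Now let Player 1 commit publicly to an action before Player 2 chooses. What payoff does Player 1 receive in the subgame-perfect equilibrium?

Player 2 best-responds to each possible Player 1 move:
- T: BR = R, leader payoff 9.
- M: BR = L, leader payoff -4.
- B: BR = C, leader payoff -2.
Maximizing over 9, -4, -2, Player 1 chooses T. Subgame-perfect outcome: (T, R) with payoffs (9, 2).

9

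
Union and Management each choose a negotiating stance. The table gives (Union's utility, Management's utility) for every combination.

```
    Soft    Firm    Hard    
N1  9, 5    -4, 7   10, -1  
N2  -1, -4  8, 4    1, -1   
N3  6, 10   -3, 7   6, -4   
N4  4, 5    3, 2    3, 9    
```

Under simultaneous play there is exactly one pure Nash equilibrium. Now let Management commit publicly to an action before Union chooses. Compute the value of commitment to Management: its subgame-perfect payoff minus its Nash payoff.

Backward induction with Management moving first.
- Soft: Union compares 9, -1, 6, 4 and picks N1; Management would get 5.
- Firm: Union compares -4, 8, -3, 3 and picks N2; Management would get 4.
- Hard: Union compares 10, 1, 6, 3 and picks N1; Management would get -1.
Among 5, 4, -1, the best is 5 at Soft. Subgame-perfect outcome: (N1, Soft) with payoffs (9, 5).
For the simultaneous game, intersect best replies.
Union's best replies: Soft→N1; Firm→N2; Hard→N1.
Management's best replies: N1→Firm; N2→Firm; N3→Soft; N4→Hard.
Only (N2, Firm) has each player best-responding; Nash payoffs (8, 4).
Management's commitment gain: 5 − 4 = 1.

1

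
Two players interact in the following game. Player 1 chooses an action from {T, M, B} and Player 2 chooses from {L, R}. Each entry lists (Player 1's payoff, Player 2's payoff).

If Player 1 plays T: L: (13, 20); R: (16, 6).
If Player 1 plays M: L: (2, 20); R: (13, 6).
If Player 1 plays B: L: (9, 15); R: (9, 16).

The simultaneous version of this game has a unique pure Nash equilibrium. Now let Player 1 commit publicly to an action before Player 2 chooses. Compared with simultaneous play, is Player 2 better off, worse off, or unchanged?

Work backward from Player 2's decision.
- T: BR = L, leader payoff 13.
- M: BR = L, leader payoff 2.
- B: BR = R, leader payoff 9.
Among 13, 2, 9, the best is 13 at T. Subgame-perfect outcome: (T, L) with payoffs (13, 20).
Now find the simultaneous Nash equilibrium.
Player 1's best replies: L→T; R→T.
Player 2's best replies: T→L; M→L; B→R.
The unique mutual best reply is (T, L), giving (13, 20).
Player 2 earns 20 sequentially versus 20 at the Nash outcome: unchanged.

unchanged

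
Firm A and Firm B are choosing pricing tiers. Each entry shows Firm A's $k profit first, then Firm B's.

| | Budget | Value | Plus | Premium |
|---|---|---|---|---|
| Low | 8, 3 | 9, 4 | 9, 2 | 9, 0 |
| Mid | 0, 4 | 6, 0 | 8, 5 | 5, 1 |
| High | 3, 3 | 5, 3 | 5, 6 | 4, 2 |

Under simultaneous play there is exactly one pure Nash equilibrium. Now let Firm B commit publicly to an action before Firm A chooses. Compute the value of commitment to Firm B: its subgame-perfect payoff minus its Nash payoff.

Work backward from Firm A's decision.
- Budget: BR = Low, leader payoff 3.
- Value: BR = Low, leader payoff 4.
- Plus: BR = Low, leader payoff 2.
- Premium: BR = Low, leader payoff 0.
Among 3, 4, 2, 0, the best is 4 at Value. Subgame-perfect outcome: (Low, Value) with payoffs (9, 4).
Now find the simultaneous Nash equilibrium.
Firm A's best replies: Budget→Low; Value→Low; Plus→Low; Premium→Low.
Firm B's best replies: Low→Value; Mid→Plus; High→Plus.
Only (Low, Value) has each player best-responding; Nash payoffs (9, 4).
Firm B's commitment gain: 4 − 4 = 0.

0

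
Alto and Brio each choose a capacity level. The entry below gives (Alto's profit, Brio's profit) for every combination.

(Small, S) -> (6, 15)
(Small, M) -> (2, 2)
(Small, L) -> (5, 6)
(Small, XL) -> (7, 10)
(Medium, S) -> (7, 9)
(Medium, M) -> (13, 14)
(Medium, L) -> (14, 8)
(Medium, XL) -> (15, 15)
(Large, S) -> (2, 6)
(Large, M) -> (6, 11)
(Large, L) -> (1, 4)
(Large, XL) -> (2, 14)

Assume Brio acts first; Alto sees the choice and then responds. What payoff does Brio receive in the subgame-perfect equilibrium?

Work backward from Alto's decision.
- S: Alto compares 6, 7, 2 and picks Medium; Brio would get 9.
- M: Alto compares 2, 13, 6 and picks Medium; Brio would get 14.
- L: Alto compares 5, 14, 1 and picks Medium; Brio would get 8.
- XL: Alto compares 7, 15, 2 and picks Medium; Brio would get 15.
Among 9, 14, 8, 15, the best is 15 at XL. Subgame-perfect outcome: (Medium, XL) with payoffs (15, 15).

15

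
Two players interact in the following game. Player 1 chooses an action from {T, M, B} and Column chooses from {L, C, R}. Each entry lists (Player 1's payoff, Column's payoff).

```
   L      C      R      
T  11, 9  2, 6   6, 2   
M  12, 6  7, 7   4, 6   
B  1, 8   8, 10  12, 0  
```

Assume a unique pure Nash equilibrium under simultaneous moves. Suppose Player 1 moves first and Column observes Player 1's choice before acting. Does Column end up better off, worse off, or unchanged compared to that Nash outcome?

worse off

Backward induction with Player 1 moving first.
- T → Column plays L (best of 9, 6, 2); Player 1 gets 11.
- M → Column plays C (best of 6, 7, 6); Player 1 gets 7.
- B → Column plays C (best of 8, 10, 0); Player 1 gets 8.
Player 1's induced payoffs are 11, 7, 8, so Player 1 commits to T. Subgame-perfect outcome: (T, L) with payoffs (11, 9).
Under simultaneous play:
Player 1's best replies: L→M; C→B; R→B.
Column's best replies: T→L; M→C; B→C.
Only (B, C) has each player best-responding; Nash payoffs (8, 10).
Column earns 9 sequentially versus 10 at the Nash outcome: worse off.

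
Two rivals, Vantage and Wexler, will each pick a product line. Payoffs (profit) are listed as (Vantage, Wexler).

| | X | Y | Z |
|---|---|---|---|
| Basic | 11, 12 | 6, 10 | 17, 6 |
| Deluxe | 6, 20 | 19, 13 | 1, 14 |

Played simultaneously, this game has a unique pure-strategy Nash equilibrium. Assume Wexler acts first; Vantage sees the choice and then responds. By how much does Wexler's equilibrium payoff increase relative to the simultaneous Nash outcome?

1

Solve by backward induction (Wexler leads).
- X → Vantage plays Basic (best of 11, 6); Wexler gets 12.
- Y → Vantage plays Deluxe (best of 6, 19); Wexler gets 13.
- Z → Vantage plays Basic (best of 17, 1); Wexler gets 6.
Wexler's induced payoffs are 12, 13, 6, so Wexler commits to Y. Subgame-perfect outcome: (Deluxe, Y) with payoffs (19, 13).
Under simultaneous play:
Vantage's best replies: X→Basic; Y→Deluxe; Z→Basic.
Wexler's best replies: Basic→X; Deluxe→X.
The unique mutual best reply is (Basic, X), giving (11, 12).
Wexler's commitment gain: 13 − 12 = 1.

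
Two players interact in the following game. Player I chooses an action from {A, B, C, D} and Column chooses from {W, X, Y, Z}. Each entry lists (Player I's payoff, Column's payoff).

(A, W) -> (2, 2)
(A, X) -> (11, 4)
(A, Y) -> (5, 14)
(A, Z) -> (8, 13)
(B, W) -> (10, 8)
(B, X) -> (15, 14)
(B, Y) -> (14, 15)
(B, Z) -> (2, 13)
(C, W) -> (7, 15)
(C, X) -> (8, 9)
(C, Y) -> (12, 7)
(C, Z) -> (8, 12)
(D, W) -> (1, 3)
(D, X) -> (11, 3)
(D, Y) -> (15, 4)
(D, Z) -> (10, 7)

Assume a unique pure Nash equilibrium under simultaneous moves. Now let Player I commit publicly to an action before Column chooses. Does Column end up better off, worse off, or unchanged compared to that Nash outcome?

better off

Backward induction with Player I moving first.
- A → Column plays Y (best of 2, 4, 14, 13); Player I gets 5.
- B → Column plays Y (best of 8, 14, 15, 13); Player I gets 14.
- C → Column plays W (best of 15, 9, 7, 12); Player I gets 7.
- D → Column plays Z (best of 3, 3, 4, 7); Player I gets 10.
Among 5, 14, 7, 10, the best is 14 at B. Subgame-perfect outcome: (B, Y) with payoffs (14, 15).
Now find the simultaneous Nash equilibrium.
Player I's best replies: W→B; X→B; Y→D; Z→D.
Column's best replies: A→Y; B→Y; C→W; D→Z.
Only (D, Z) has each player best-responding; Nash payoffs (10, 7).
Column earns 15 sequentially versus 7 at the Nash outcome: better off.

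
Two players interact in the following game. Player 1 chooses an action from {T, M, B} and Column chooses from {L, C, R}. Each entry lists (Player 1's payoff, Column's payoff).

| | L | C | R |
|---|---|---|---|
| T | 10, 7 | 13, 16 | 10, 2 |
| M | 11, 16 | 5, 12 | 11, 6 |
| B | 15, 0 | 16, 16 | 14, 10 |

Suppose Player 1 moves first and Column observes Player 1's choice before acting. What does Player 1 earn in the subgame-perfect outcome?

Solve by backward induction (Player 1 leads).
- T → Column plays C (best of 7, 16, 2); Player 1 gets 13.
- M → Column plays L (best of 16, 12, 6); Player 1 gets 11.
- B → Column plays C (best of 0, 16, 10); Player 1 gets 16.
Maximizing over 13, 11, 16, Player 1 chooses B. Subgame-perfect outcome: (B, C) with payoffs (16, 16).

16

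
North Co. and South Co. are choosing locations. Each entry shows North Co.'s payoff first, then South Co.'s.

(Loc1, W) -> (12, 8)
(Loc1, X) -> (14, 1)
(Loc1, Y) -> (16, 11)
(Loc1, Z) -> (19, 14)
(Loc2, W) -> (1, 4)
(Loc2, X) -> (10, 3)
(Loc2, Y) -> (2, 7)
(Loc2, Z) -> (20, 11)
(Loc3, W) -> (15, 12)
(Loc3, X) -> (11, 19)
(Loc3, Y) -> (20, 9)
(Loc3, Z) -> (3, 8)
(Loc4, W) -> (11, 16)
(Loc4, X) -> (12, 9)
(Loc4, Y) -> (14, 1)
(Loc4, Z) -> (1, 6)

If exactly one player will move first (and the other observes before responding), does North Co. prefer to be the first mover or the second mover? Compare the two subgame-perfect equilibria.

If North Co. leads: South Co.'s best replies are Loc1→Z, Loc2→Z, Loc3→X, Loc4→W; North Co.'s induced payoffs 19, 20, 11, 11; outcome (Loc2, Z), payoffs (20, 11).
If South Co. leads: North Co.'s best replies are W→Loc3, X→Loc1, Y→Loc3, Z→Loc2; South Co.'s induced payoffs 12, 1, 9, 11; outcome (Loc3, W), payoffs (15, 12).
North Co. gets 20 moving first and 15 moving second, so North Co. prefers to move first.

first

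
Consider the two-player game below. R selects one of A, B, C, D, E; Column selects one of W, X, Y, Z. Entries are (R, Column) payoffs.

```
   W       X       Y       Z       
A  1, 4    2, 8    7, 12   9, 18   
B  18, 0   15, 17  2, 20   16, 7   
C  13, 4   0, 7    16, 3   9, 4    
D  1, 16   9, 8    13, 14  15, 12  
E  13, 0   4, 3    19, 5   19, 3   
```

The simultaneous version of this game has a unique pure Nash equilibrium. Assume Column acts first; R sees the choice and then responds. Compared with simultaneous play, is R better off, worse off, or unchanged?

Work backward from R's decision.
- W → R plays B (best of 1, 18, 13, 1, 13); Column gets 0.
- X → R plays B (best of 2, 15, 0, 9, 4); Column gets 17.
- Y → R plays E (best of 7, 2, 16, 13, 19); Column gets 5.
- Z → R plays E (best of 9, 16, 9, 15, 19); Column gets 3.
Maximizing over 0, 17, 5, 3, Column chooses X. Subgame-perfect outcome: (B, X) with payoffs (15, 17).
Now find the simultaneous Nash equilibrium.
R's best replies: W→B; X→B; Y→E; Z→E.
Column's best replies: A→Z; B→Y; C→X; D→W; E→Y.
The unique mutual best reply is (E, Y), giving (19, 5).
R earns 15 sequentially versus 19 at the Nash outcome: worse off.

worse off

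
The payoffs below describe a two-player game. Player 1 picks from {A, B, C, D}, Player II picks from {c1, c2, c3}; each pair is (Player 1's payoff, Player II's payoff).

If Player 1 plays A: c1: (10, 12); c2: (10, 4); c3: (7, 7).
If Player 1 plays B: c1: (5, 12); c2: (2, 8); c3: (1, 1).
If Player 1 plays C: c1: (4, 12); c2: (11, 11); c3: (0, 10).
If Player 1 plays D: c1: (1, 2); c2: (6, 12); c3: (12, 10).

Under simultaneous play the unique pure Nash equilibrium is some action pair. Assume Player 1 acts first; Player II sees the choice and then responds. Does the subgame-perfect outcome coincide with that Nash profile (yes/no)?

Backward induction with Player 1 moving first.
- A → Player II plays c1 (best of 12, 4, 7); Player 1 gets 10.
- B → Player II plays c1 (best of 12, 8, 1); Player 1 gets 5.
- C → Player II plays c1 (best of 12, 11, 10); Player 1 gets 4.
- D → Player II plays c2 (best of 2, 12, 10); Player 1 gets 6.
Player 1's induced payoffs are 10, 5, 4, 6, so Player 1 commits to A. Subgame-perfect outcome: (A, c1) with payoffs (10, 12).
Under simultaneous play:
Player 1's best replies: c1→A; c2→C; c3→D.
Player II's best replies: A→c1; B→c1; C→c1; D→c2.
The unique mutual best reply is (A, c1), giving (10, 12).
Sequential outcome (A, c1) coincides with the Nash profile (A, c1).

yes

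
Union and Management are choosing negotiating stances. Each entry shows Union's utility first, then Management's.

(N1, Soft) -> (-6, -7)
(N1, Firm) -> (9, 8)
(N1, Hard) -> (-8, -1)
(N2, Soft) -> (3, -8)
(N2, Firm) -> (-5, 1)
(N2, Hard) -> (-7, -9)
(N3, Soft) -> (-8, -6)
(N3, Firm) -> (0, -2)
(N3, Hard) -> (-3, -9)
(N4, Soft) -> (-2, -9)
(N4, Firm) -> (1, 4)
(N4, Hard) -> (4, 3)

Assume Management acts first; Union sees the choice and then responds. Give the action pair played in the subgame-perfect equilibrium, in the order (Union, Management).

Work backward from Union's decision.
- Soft → Union plays N2 (best of -6, 3, -8, -2); Management gets -8.
- Firm → Union plays N1 (best of 9, -5, 0, 1); Management gets 8.
- Hard → Union plays N4 (best of -8, -7, -3, 4); Management gets 3.
Maximizing over -8, 8, 3, Management chooses Firm. Subgame-perfect outcome: (N1, Firm) with payoffs (9, 8).

(N1, Firm)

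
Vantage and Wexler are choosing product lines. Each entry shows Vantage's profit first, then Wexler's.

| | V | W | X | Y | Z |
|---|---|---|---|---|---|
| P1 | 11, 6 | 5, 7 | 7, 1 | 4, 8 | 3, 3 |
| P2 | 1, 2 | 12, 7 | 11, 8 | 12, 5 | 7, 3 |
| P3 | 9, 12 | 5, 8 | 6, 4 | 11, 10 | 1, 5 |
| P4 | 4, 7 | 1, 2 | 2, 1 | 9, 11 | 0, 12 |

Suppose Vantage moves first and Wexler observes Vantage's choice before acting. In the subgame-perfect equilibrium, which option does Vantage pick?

Solve by backward induction (Vantage leads).
- P1 → Wexler plays Y (best of 6, 7, 1, 8, 3); Vantage gets 4.
- P2 → Wexler plays X (best of 2, 7, 8, 5, 3); Vantage gets 11.
- P3 → Wexler plays V (best of 12, 8, 4, 10, 5); Vantage gets 9.
- P4 → Wexler plays Z (best of 7, 2, 1, 11, 12); Vantage gets 0.
Vantage's induced payoffs are 4, 11, 9, 0, so Vantage commits to P2. Subgame-perfect outcome: (P2, X) with payoffs (11, 8).

P2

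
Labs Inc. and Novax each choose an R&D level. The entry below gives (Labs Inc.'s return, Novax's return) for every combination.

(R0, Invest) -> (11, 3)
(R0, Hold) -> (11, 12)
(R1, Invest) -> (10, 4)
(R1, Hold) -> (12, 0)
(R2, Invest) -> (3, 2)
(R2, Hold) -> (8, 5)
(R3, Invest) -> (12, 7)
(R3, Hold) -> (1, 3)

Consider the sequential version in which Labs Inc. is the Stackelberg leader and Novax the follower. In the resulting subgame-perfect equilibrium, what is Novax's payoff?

Work backward from Novax's decision.
- R0 → Novax plays Hold (best of 3, 12); Labs Inc. gets 11.
- R1 → Novax plays Invest (best of 4, 0); Labs Inc. gets 10.
- R2 → Novax plays Hold (best of 2, 5); Labs Inc. gets 8.
- R3 → Novax plays Invest (best of 7, 3); Labs Inc. gets 12.
Among 11, 10, 8, 12, the best is 12 at R3. Subgame-perfect outcome: (R3, Invest) with payoffs (12, 7).

7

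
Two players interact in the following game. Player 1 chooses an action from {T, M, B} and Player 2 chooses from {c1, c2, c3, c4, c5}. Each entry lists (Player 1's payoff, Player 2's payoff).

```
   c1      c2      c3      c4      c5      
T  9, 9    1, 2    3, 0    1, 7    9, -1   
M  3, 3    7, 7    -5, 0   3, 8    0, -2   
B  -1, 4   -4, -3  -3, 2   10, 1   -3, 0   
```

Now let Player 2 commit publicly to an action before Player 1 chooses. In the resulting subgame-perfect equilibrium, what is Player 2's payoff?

9

Player 1 best-responds to each possible Player 2 move:
- c1: BR = T, leader payoff 9.
- c2: BR = M, leader payoff 7.
- c3: BR = T, leader payoff 0.
- c4: BR = B, leader payoff 1.
- c5: BR = T, leader payoff -1.
Maximizing over 9, 7, 0, 1, -1, Player 2 chooses c1. Subgame-perfect outcome: (T, c1) with payoffs (9, 9).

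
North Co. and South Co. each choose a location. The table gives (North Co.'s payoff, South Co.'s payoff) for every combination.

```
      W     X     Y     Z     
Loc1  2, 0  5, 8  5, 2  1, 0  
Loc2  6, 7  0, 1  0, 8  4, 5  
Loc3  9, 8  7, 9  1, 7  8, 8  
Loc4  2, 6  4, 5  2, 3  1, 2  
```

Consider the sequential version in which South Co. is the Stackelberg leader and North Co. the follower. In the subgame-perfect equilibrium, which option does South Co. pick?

Solve by backward induction (South Co. leads).
- W: BR = Loc3, leader payoff 8.
- X: BR = Loc3, leader payoff 9.
- Y: BR = Loc1, leader payoff 2.
- Z: BR = Loc3, leader payoff 8.
South Co.'s induced payoffs are 8, 9, 2, 8, so South Co. commits to X. Subgame-perfect outcome: (Loc3, X) with payoffs (7, 9).

X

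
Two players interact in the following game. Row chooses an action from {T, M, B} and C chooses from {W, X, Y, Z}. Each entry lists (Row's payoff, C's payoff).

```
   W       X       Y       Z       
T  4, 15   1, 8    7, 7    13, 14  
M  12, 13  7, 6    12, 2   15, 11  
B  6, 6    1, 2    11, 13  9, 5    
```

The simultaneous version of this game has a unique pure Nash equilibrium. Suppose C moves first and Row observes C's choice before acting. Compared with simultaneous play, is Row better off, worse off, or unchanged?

Backward induction with C moving first.
- W: Row compares 4, 12, 6 and picks M; C would get 13.
- X: Row compares 1, 7, 1 and picks M; C would get 6.
- Y: Row compares 7, 12, 11 and picks M; C would get 2.
- Z: Row compares 13, 15, 9 and picks M; C would get 11.
Among 13, 6, 2, 11, the best is 13 at W. Subgame-perfect outcome: (M, W) with payoffs (12, 13).
Under simultaneous play:
Row's best replies: W→M; X→M; Y→M; Z→M.
C's best replies: T→W; M→W; B→Y.
The unique mutual best reply is (M, W), giving (12, 13).
Row earns 12 sequentially versus 12 at the Nash outcome: unchanged.

unchanged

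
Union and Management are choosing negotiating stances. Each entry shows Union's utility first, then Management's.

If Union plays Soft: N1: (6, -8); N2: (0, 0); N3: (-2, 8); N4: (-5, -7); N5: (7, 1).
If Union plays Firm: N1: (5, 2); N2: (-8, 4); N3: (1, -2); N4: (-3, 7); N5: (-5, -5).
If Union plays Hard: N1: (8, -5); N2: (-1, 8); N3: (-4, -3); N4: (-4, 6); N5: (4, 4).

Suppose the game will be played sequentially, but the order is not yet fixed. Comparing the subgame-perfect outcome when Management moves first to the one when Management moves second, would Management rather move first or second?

second

If Union leads: Management's best replies are Soft→N3, Firm→N4, Hard→N2; Union's induced payoffs -2, -3, -1; outcome (Hard, N2), payoffs (-1, 8).
If Management leads: Union's best replies are N1→Hard, N2→Soft, N3→Firm, N4→Firm, N5→Soft; Management's induced payoffs -5, 0, -2, 7, 1; outcome (Firm, N4), payoffs (-3, 7).
Management gets 7 moving first and 8 moving second, so Management prefers to move second.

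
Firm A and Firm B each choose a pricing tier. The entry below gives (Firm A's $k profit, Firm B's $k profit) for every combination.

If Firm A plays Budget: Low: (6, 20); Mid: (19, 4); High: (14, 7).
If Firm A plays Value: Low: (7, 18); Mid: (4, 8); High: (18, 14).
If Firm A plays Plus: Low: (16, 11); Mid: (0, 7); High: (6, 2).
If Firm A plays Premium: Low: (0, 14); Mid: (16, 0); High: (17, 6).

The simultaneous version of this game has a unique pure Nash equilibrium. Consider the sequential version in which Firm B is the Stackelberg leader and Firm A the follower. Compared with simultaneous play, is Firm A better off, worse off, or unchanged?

Firm A best-responds to each possible Firm B move:
- Low → Firm A plays Plus (best of 6, 7, 16, 0); Firm B gets 11.
- Mid → Firm A plays Budget (best of 19, 4, 0, 16); Firm B gets 4.
- High → Firm A plays Value (best of 14, 18, 6, 17); Firm B gets 14.
Among 11, 4, 14, the best is 14 at High. Subgame-perfect outcome: (Value, High) with payoffs (18, 14).
Now find the simultaneous Nash equilibrium.
Firm A's best replies: Low→Plus; Mid→Budget; High→Value.
Firm B's best replies: Budget→Low; Value→Low; Plus→Low; Premium→Low.
Only (Plus, Low) has each player best-responding; Nash payoffs (16, 11).
Firm A earns 18 sequentially versus 16 at the Nash outcome: better off.

better off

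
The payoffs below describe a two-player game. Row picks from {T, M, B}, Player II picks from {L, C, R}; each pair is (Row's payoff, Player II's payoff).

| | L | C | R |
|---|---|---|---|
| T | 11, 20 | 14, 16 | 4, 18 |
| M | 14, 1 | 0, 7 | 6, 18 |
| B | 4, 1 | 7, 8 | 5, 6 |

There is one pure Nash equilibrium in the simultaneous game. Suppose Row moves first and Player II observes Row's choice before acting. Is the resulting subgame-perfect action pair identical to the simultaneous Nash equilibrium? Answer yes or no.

no

Backward induction with Row moving first.
- T: Player II compares 20, 16, 18 and picks L; Row would get 11.
- M: Player II compares 1, 7, 18 and picks R; Row would get 6.
- B: Player II compares 1, 8, 6 and picks C; Row would get 7.
Among 11, 6, 7, the best is 11 at T. Subgame-perfect outcome: (T, L) with payoffs (11, 20).
For the simultaneous game, intersect best replies.
Row's best replies: L→M; C→T; R→M.
Player II's best replies: T→L; M→R; B→C.
Only (M, R) has each player best-responding; Nash payoffs (6, 18).
Sequential outcome (T, L) differs from the Nash profile (M, R).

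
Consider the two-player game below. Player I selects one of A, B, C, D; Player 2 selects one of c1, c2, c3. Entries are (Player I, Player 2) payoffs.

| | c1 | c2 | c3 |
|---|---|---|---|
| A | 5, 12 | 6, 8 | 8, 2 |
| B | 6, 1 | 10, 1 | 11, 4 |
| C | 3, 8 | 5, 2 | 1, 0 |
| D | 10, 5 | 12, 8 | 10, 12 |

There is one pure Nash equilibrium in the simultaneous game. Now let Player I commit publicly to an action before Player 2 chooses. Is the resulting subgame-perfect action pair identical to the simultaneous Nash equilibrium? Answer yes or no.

yes

Backward induction with Player I moving first.
- A: BR = c1, leader payoff 5.
- B: BR = c3, leader payoff 11.
- C: BR = c1, leader payoff 3.
- D: BR = c3, leader payoff 10.
Among 5, 11, 3, 10, the best is 11 at B. Subgame-perfect outcome: (B, c3) with payoffs (11, 4).
Now find the simultaneous Nash equilibrium.
Player I's best replies: c1→D; c2→D; c3→B.
Player 2's best replies: A→c1; B→c3; C→c1; D→c3.
The unique mutual best reply is (B, c3), giving (11, 4).
Sequential outcome (B, c3) coincides with the Nash profile (B, c3).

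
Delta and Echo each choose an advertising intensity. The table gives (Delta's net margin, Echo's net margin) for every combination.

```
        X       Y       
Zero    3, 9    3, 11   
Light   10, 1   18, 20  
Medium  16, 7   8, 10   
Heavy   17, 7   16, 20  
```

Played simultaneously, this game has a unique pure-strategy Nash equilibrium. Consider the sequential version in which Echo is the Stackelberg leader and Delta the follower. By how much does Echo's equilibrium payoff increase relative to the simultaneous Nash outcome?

0

Solve by backward induction (Echo leads).
- X → Delta plays Heavy (best of 3, 10, 16, 17); Echo gets 7.
- Y → Delta plays Light (best of 3, 18, 8, 16); Echo gets 20.
Among 7, 20, the best is 20 at Y. Subgame-perfect outcome: (Light, Y) with payoffs (18, 20).
Under simultaneous play:
Delta's best replies: X→Heavy; Y→Light.
Echo's best replies: Zero→Y; Light→Y; Medium→Y; Heavy→Y.
The unique mutual best reply is (Light, Y), giving (18, 20).
Echo's commitment gain: 20 − 20 = 0.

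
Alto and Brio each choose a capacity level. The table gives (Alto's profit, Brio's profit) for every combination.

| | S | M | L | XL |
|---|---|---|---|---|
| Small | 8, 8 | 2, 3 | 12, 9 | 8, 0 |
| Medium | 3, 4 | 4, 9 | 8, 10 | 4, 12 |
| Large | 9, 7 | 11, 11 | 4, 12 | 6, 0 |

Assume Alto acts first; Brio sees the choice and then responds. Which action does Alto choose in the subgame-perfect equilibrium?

Brio best-responds to each possible Alto move:
- Small → Brio plays L (best of 8, 3, 9, 0); Alto gets 12.
- Medium → Brio plays XL (best of 4, 9, 10, 12); Alto gets 4.
- Large → Brio plays L (best of 7, 11, 12, 0); Alto gets 4.
Alto's induced payoffs are 12, 4, 4, so Alto commits to Small. Subgame-perfect outcome: (Small, L) with payoffs (12, 9).

Small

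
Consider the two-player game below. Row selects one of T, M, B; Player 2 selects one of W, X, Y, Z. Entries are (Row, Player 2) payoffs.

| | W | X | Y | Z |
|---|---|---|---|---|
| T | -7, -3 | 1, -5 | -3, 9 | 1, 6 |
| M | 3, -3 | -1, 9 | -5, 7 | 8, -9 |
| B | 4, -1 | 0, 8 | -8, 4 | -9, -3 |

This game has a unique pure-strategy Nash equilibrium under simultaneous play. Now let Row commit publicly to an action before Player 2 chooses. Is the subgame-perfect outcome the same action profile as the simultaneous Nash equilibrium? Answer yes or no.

no

Solve by backward induction (Row leads).
- T: BR = Y, leader payoff -3.
- M: BR = X, leader payoff -1.
- B: BR = X, leader payoff 0.
Among -3, -1, 0, the best is 0 at B. Subgame-perfect outcome: (B, X) with payoffs (0, 8).
Under simultaneous play:
Row's best replies: W→B; X→T; Y→T; Z→M.
Player 2's best replies: T→Y; M→X; B→X.
The unique mutual best reply is (T, Y), giving (-3, 9).
Sequential outcome (B, X) differs from the Nash profile (T, Y).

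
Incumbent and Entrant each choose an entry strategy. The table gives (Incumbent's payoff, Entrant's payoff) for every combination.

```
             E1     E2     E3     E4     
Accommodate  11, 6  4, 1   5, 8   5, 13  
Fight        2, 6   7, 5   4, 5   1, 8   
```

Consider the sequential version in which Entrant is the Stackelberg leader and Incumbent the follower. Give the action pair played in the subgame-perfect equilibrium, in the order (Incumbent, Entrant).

(Accommodate, E4)

Solve by backward induction (Entrant leads).
- E1 → Incumbent plays Accommodate (best of 11, 2); Entrant gets 6.
- E2 → Incumbent plays Fight (best of 4, 7); Entrant gets 5.
- E3 → Incumbent plays Accommodate (best of 5, 4); Entrant gets 8.
- E4 → Incumbent plays Accommodate (best of 5, 1); Entrant gets 13.
Among 6, 5, 8, 13, the best is 13 at E4. Subgame-perfect outcome: (Accommodate, E4) with payoffs (5, 13).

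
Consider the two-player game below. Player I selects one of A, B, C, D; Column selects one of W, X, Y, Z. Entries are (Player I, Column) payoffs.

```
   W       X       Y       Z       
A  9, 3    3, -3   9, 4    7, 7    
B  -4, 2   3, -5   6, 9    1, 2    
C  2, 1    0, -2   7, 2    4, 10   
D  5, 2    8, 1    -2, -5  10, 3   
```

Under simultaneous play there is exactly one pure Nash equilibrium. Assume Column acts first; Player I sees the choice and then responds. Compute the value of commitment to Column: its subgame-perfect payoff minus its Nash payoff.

1

Solve by backward induction (Column leads).
- W → Player I plays A (best of 9, -4, 2, 5); Column gets 3.
- X → Player I plays D (best of 3, 3, 0, 8); Column gets 1.
- Y → Player I plays A (best of 9, 6, 7, -2); Column gets 4.
- Z → Player I plays D (best of 7, 1, 4, 10); Column gets 3.
Maximizing over 3, 1, 4, 3, Column chooses Y. Subgame-perfect outcome: (A, Y) with payoffs (9, 4).
For the simultaneous game, intersect best replies.
Player I's best replies: W→A; X→D; Y→A; Z→D.
Column's best replies: A→Z; B→Y; C→Z; D→Z.
Only (D, Z) has each player best-responding; Nash payoffs (10, 3).
Column's commitment gain: 4 − 3 = 1.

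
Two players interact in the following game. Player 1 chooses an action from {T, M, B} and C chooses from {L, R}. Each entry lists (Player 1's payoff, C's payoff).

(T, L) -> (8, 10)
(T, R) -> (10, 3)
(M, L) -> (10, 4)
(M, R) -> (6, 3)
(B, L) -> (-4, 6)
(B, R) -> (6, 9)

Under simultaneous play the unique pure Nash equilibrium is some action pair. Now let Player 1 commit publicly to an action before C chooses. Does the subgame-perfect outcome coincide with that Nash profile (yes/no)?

Work backward from C's decision.
- T: C compares 10, 3 and picks L; Player 1 would get 8.
- M: C compares 4, 3 and picks L; Player 1 would get 10.
- B: C compares 6, 9 and picks R; Player 1 would get 6.
Player 1's induced payoffs are 8, 10, 6, so Player 1 commits to M. Subgame-perfect outcome: (M, L) with payoffs (10, 4).
For the simultaneous game, intersect best replies.
Player 1's best replies: L→M; R→T.
C's best replies: T→L; M→L; B→R.
The unique mutual best reply is (M, L), giving (10, 4).
Sequential outcome (M, L) coincides with the Nash profile (M, L).

yes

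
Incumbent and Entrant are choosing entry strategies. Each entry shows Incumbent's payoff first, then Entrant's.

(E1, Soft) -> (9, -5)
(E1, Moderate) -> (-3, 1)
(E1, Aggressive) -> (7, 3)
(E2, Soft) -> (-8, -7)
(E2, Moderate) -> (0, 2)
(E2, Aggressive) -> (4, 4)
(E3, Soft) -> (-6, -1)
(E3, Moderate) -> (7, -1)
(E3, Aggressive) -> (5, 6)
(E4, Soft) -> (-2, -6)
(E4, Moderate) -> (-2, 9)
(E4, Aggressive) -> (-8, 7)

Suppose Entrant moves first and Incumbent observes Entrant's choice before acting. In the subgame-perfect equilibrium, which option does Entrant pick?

Aggressive

Work backward from Incumbent's decision.
- Soft → Incumbent plays E1 (best of 9, -8, -6, -2); Entrant gets -5.
- Moderate → Incumbent plays E3 (best of -3, 0, 7, -2); Entrant gets -1.
- Aggressive → Incumbent plays E1 (best of 7, 4, 5, -8); Entrant gets 3.
Entrant's induced payoffs are -5, -1, 3, so Entrant commits to Aggressive. Subgame-perfect outcome: (E1, Aggressive) with payoffs (7, 3).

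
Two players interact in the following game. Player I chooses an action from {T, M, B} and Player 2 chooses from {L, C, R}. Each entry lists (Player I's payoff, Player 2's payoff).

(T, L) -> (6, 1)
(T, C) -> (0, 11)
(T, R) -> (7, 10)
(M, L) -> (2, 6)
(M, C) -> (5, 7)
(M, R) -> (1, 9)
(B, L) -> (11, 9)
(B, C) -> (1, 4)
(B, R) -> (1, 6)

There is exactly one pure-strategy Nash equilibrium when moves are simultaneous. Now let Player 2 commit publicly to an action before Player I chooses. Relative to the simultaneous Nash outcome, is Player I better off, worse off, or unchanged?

worse off

Solve by backward induction (Player 2 leads).
- L: Player I compares 6, 2, 11 and picks B; Player 2 would get 9.
- C: Player I compares 0, 5, 1 and picks M; Player 2 would get 7.
- R: Player I compares 7, 1, 1 and picks T; Player 2 would get 10.
Among 9, 7, 10, the best is 10 at R. Subgame-perfect outcome: (T, R) with payoffs (7, 10).
Now find the simultaneous Nash equilibrium.
Player I's best replies: L→B; C→M; R→T.
Player 2's best replies: T→C; M→R; B→L.
The unique mutual best reply is (B, L), giving (11, 9).
Player I earns 7 sequentially versus 11 at the Nash outcome: worse off.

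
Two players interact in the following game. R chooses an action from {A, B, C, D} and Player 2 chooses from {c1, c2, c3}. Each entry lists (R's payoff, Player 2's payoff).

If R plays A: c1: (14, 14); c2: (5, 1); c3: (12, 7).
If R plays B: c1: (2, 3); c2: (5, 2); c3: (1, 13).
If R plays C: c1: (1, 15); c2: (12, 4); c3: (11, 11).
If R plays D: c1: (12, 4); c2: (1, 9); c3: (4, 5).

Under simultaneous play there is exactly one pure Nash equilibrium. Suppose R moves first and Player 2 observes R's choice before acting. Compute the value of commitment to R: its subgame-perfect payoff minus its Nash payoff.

0

Backward induction with R moving first.
- A: BR = c1, leader payoff 14.
- B: BR = c3, leader payoff 1.
- C: BR = c1, leader payoff 1.
- D: BR = c2, leader payoff 1.
Maximizing over 14, 1, 1, 1, R chooses A. Subgame-perfect outcome: (A, c1) with payoffs (14, 14).
For the simultaneous game, intersect best replies.
R's best replies: c1→A; c2→C; c3→A.
Player 2's best replies: A→c1; B→c3; C→c1; D→c2.
Only (A, c1) has each player best-responding; Nash payoffs (14, 14).
R's commitment gain: 14 − 14 = 0.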